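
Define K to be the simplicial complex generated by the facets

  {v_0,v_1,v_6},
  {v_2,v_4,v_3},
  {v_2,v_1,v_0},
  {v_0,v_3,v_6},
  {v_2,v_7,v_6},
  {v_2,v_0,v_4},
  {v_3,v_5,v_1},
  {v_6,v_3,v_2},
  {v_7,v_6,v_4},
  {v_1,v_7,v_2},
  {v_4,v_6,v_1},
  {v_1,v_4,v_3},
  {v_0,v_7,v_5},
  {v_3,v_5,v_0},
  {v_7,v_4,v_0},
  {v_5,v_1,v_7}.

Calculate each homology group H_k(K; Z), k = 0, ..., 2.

Fix the vertex order v_0 < v_1 < v_2 < v_3 < v_4 < v_5 < v_6 < v_7 and write every simplex with vertices in increasing order. Then dim K = 2 and the simplices of K are:

  0-simplices (8): [v_0], [v_1], [v_2], [v_3], [v_4], [v_5], [v_6], [v_7]
  1-simplices (24): (24 of them)
  2-simplices (16): (16 of them)

Hence C_0 ≅ Z^8, C_1 ≅ Z^24, C_2 ≅ Z^16.

∂_1: C_1 → C_0 maps an edge to its endpoints' difference, ∂[p,q] = q − p. For instance
  ∂[v_0,v_4] = [v_4] − [v_0].
The resulting 8×24 matrix has rank 7, and its Smith normal form has invariant factors (1,1,1,1,1,1,1).

Boundary ∂_2: C_2 → C_1 maps a triangle to the signed sum of its edges. For instance
  ∂[v_1,v_2,v_7] = [v_2,v_7] − [v_1,v_7] + [v_1,v_2],
  ∂[v_0,v_1,v_6] = [v_1,v_6] − [v_0,v_6] + [v_0,v_1].
The 24×16 boundary matrix has rank 15 and Smith normal form diag(1,1,1,1,1,1,1,1,1,1,1,1,1,1,1).

Now H_k = ker ∂_k / im ∂_{k+1}, so:

  H_0: rank C_0 − rank ∂_1 = 8 − 7 = 1, and the invariant factors of ∂_1 are all 1, so H_0 = Z.
  H_1: rank ker ∂_1 − rank ∂_2 = (24 − 7) − 15 = 2, and the invariant factors of ∂_2 are all 1, so H_1 = Z^2.
  H_2: rank ker ∂_2 − rank ∂_3 = (16 − 15) − 0 = 1, and there is no ∂_3, so H_2 = Z.

H_0 = Z,  H_1 = Z^2,  H_2 = Z.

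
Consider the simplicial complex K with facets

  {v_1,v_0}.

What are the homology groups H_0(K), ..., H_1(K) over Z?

H_0 = Z,  H_1 = 0.

We work with the vertex ordering v_0 < v_1. The simplices of K, each written with vertices in increasing order, are:

  0-simplices (2): [v_0], [v_1]
  1-simplices (1): [v_0,v_1]

so the chain groups are C_0 ≅ Z^2, C_1 ≅ Z^1.

Boundary ∂_1: C_1 → C_0 is given by ∂[p,q] = [q] − [p].
The resulting 2×1 matrix has rank 1, and its Smith normal form has invariant factors (1).

Reading off H_k = ker ∂_k / im ∂_{k+1}:

  H_0: rank C_0 − rank ∂_1 = 2 − 1 = 1, and the invariant factors of ∂_1 are all 1, so H_0 ≅ Z.
  H_1: rank ker ∂_1 − rank ∂_2 = (1 − 1) − 0 = 0, and there is no ∂_2, so H_1 ≅ 0.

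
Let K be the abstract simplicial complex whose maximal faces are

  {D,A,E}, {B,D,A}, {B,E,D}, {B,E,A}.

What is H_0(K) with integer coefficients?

Fix the vertex order A < B < D < E and write every simplex with vertices in increasing order. Then dim K = 2 and the simplices of K are:

  0-simplices (4): A, B, D, E
  1-simplices (6): AB, AD, AE, BD, BE, DE
  2-simplices (4): ABD, ABE, ADE, BDE

so the chain groups are C_0 ≅ Z^4, C_1 ≅ Z^6, C_2 ≅ Z^4.

Boundary ∂_1: C_1 → C_0 maps an edge to its endpoints' difference, ∂[p,q] = q − p.
This gives a 4×6 integer matrix of rank 3; reducing to Smith normal form yields diagonal entries (1,1,1).

Boundary ∂_2: C_2 → C_1 maps a triangle to the signed sum of its edges. For instance
  ∂ABD = BD − AD + AB,
  ∂ABE = BE − AE + AB.
This gives a 6×4 integer matrix of rank 3; reducing to Smith normal form yields diagonal entries (1,1,1).

Reading off H_k = ker ∂_k / im ∂_{k+1}:

  H_0: rank C_0 − rank ∂_1 = 4 − 3 = 1, and the invariant factors of ∂_1 are all 1, so H_0 = Z.

H_0 ≅ Z.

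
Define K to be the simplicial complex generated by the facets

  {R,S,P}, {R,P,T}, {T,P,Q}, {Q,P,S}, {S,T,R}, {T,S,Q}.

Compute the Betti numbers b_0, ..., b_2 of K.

K has 5 vertices, 9 edges, 6 triangles.
rank ∂_0 = 0, rank ∂_1 = 4 ⇒ b_0 = 5 − 0 − 4 = 1; all invariant factors of ∂_1 are 1 so no torsion. So H_0 ≅ Z.
rank ∂_1 = 4, rank ∂_2 = 5 ⇒ b_1 = 9 − 4 − 5 = 0; all invariant factors of ∂_2 are 1 so no torsion. So H_1 ≅ 0.
rank ∂_2 = 5, rank ∂_3 = 0 ⇒ b_2 = 6 − 5 − 0 = 1. So H_2 ≅ Z.

b_0 = 1, b_1 = 0, b_2 = 1.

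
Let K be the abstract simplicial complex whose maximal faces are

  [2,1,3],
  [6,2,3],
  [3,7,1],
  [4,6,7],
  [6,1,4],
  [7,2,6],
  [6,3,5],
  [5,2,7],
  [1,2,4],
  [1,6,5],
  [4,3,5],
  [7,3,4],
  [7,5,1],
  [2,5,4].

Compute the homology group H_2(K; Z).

H_2 = Z.

Order the vertices as 1 < 2 < 3 < 4 < 5 < 6 < 7. Listing each simplex with vertices in this order, K has dimension 2 with simplices:

  0-simplices (7): [1], [2], [3], [4], [5], [6], [7]
  1-simplices (21): [1,2], [1,3], [1,4], [1,5], [1,6], [1,7], [2,3], [2,4], [2,5], [2,6], [2,7], [3,4], [3,5], [3,6], [3,7], [4,5], [4,6], [4,7], [5,6], [5,7], [6,7]
  2-simplices (14): [1,2,3], [1,2,4], [1,3,7], [1,4,6], [1,5,6], [1,5,7], [2,3,6], [2,4,5], [2,5,7], [2,6,7], [3,4,5], [3,4,7], [3,5,6], [4,6,7]

giving chain groups C_0 ≅ Z^7, C_1 ≅ Z^21, C_2 ≅ Z^14.

The boundary map ∂_1: C_1 → C_0 is given by ∂[p,q] = [q] − [p]. For instance
  ∂[3,4] = [4] − [3].
This gives a 7×21 integer matrix of rank 6; reducing to Smith normal form yields diagonal entries (1,1,1,1,1,1).

∂_2: C_2 → C_1 maps a triangle to the signed sum of its edges. For instance
  ∂[2,6,7] = [6,7] − [2,7] + [2,6],
  ∂[1,4,6] = [4,6] − [1,6] + [1,4].
As a 21×14 matrix over Z this has rank 13, with invariant factors (1,1,1,1,1,1,1,1,1,1,1,1,1).

Computing H_k = (kernel of ∂_k) / (image of ∂_{k+1}):

  H_2: rank ker ∂_2 − rank ∂_3 = (14 − 13) − 0 = 1, and there is no ∂_3, so H_2 ≅ Z.

(K is a triangulation of the torus T^2.)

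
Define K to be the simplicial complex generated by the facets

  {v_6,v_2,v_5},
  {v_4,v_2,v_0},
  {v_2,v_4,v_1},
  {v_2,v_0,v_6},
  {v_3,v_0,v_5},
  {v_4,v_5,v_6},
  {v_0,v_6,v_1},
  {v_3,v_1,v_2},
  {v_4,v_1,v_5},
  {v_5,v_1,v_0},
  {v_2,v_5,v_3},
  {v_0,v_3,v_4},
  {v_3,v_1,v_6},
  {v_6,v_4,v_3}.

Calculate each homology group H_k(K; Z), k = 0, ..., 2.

Order the vertices as v_0 < v_1 < v_2 < v_3 < v_4 < v_5 < v_6. Listing each simplex with vertices in this order, K has dimension 2 with simplices:

  0-simplices (7): [v_0], [v_1], [v_2], [v_3], [v_4], [v_5], [v_6]
  1-simplices (21): (21 of them)
  2-simplices (14): (14 of them)

Hence C_0 ≅ Z^7, C_1 ≅ Z^21, C_2 ≅ Z^14.

The boundary map ∂_1: C_1 → C_0 is given by ∂[p,q] = [q] − [p].
As a 7×21 matrix over Z this has rank 6, with invariant factors (1,1,1,1,1,1).

The boundary map ∂_2: C_2 → C_1 acts by ∂[p,q,r] = [q,r] − [p,r] + [p,q]. For instance
  ∂[v_0,v_3,v_4] = [v_3,v_4] − [v_0,v_4] + [v_0,v_3],
  ∂[v_0,v_3,v_5] = [v_3,v_5] − [v_0,v_5] + [v_0,v_3].
As a 21×14 matrix over Z this has rank 13, with invariant factors (1,1,1,1,1,1,1,1,1,1,1,1,1).

Reading off H_k = ker ∂_k / im ∂_{k+1}:

  H_0: rank C_0 − rank ∂_1 = 7 − 6 = 1, and the invariant factors of ∂_1 are all 1, so H_0 = Z.
  H_1: rank ker ∂_1 − rank ∂_2 = (21 − 6) − 13 = 2, and the invariant factors of ∂_2 are all 1, so H_1 = Z^2.
  H_2: rank ker ∂_2 − rank ∂_3 = (14 − 13) − 0 = 1, and there is no ∂_3, so H_2 = Z.

H_0 ≅ Z,  H_1 ≅ Z^2,  H_2 ≅ Z.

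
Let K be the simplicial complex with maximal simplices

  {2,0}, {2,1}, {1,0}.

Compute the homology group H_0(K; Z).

K has 3 vertices, 3 edges.
rank ∂_0 = 0, rank ∂_1 = 2 ⇒ b_0 = 3 − 0 − 2 = 1; all invariant factors of ∂_1 are 1 so no torsion. So H_0 ≅ Z.

H_0 ≅ Z.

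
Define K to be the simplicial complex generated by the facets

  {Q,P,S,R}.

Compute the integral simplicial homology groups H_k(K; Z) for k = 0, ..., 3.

Take the total order P < Q < R < S on the vertex set. Then K (dimension 3) consists of the simplices:

  0-simplices (4): P, Q, R, S
  1-simplices (6): PQ, PR, PS, QR, QS, RS
  2-simplices (4): PQR, PQS, PRS, QRS
  3-simplices (1): PQRS

so the chain groups are C_0 ≅ Z^4, C_1 ≅ Z^6, C_2 ≅ Z^4, C_3 ≅ Z^1.

Boundary ∂_1: C_1 → C_0 is given by ∂[p,q] = [q] − [p].
This gives a 4×6 integer matrix of rank 3; reducing to Smith normal form yields diagonal entries (1,1,1).

The boundary map ∂_2: C_2 → C_1 sends each 2-simplex [p,q,r] to [q,r] − [p,r] + [p,q]. For instance
  ∂PQR = QR − PR + PQ,
  ∂PRS = RS − PS + PR.
This gives a 6×4 integer matrix of rank 3; reducing to Smith normal form yields diagonal entries (1,1,1).

Boundary ∂_3: C_3 → C_2 sends each 3-simplex σ to the alternating sum Σ_i (−1)^i (σ with its i-th vertex removed). For instance
  ∂PQRS = QRS − PRS + PQS − PQR.
The resulting 4×1 matrix has rank 1, and its Smith normal form has invariant factors (1).

From H_k ≅ ker(∂_k) / im(∂_{k+1}) we obtain:

  H_0: rank C_0 − rank ∂_1 = 4 − 3 = 1, and the invariant factors of ∂_1 are all 1, so H_0 = Z.
  H_1: rank ker ∂_1 − rank ∂_2 = (6 − 3) − 3 = 0, and the invariant factors of ∂_2 are all 1, so H_1 = 0.
  H_2: rank ker ∂_2 − rank ∂_3 = (4 − 3) − 1 = 0, and the invariant factors of ∂_3 are all 1, so H_2 = 0.
  H_3: rank ker ∂_3 − rank ∂_4 = (1 − 1) − 0 = 0, and there is no ∂_4, so H_3 = 0.

As a check, the Euler characteristic is 4 − 6 + 4 − 1 = 1, which agrees with 1 − 0 + 0 − 0 = 1.
(K is a triangulation of the 3-simplex.)

H_0 = Z,  H_1 = 0,  H_2 = 0,  H_3 = 0.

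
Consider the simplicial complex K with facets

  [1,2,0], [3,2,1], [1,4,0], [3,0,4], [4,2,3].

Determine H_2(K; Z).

H_2 = 0.

K has 5 vertices, 10 edges, 5 triangles.
rank ∂_2 = 5, rank ∂_3 = 0 ⇒ b_2 = 5 − 5 − 0 = 0. So H_2 = 0.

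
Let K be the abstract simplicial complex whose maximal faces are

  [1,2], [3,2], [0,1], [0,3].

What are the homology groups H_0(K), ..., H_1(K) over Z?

K has 4 vertices, 4 edges.
rank ∂_0 = 0, rank ∂_1 = 3 ⇒ b_0 = 4 − 0 − 3 = 1; all invariant factors of ∂_1 are 1 so no torsion. So H_0 = Z.
rank ∂_1 = 3, rank ∂_2 = 0 ⇒ b_1 = 4 − 3 − 0 = 1. So H_1 = Z.

H_0 ≅ Z,  H_1 ≅ Z.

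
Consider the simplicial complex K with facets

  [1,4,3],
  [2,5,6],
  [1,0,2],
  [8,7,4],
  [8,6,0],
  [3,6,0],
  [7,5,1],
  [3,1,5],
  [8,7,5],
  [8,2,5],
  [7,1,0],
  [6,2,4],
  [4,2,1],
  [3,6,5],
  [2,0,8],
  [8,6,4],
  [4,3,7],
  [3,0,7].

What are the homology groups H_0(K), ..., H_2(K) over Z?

H_0 ≅ Z,  H_1 ≅ Z ⊕ Z/2,  H_2 = 0.

Order the vertices as 0 < 1 < 2 < 3 < 4 < 5 < 6 < 7 < 8. Listing each simplex with vertices in this order, K has dimension 2 with simplices:

  0-simplices (9): [0], [1], [2], [3], [4], [5], [6], [7], [8]
  1-simplices (27): (27 of them)
  2-simplices (18): [0,1,2], [0,1,7], [0,2,8], [0,3,6], [0,3,7], [0,6,8], [1,2,4], [1,3,4], [1,3,5], [1,5,7], [2,4,6], [2,5,6], [2,5,8], [3,4,7], [3,5,6], [4,6,8], [4,7,8], [5,7,8]

so the chain groups are C_0 ≅ Z^9, C_1 ≅ Z^27, C_2 ≅ Z^18.

∂_1: C_1 → C_0 is given by ∂[p,q] = [q] − [p]. For instance
  ∂[1,7] = [7] − [1].
This gives a 9×27 integer matrix of rank 8; reducing to Smith normal form yields diagonal entries (1,1,1,1,1,1,1,1).

∂_2: C_2 → C_1 sends each 2-simplex [p,q,r] to [q,r] − [p,r] + [p,q]. For instance
  ∂[0,3,6] = [3,6] − [0,6] + [0,3],
  ∂[0,3,7] = [3,7] − [0,7] + [0,3].
This gives a 27×18 integer matrix of rank 18; reducing to Smith normal form yields diagonal entries (1,1,1,1,1,1,1,1,1,1,1,1,1,1,1,1,1,2).

Reading off H_k = ker ∂_k / im ∂_{k+1}:

  H_0: rank C_0 − rank ∂_1 = 9 − 8 = 1, and the invariant factors of ∂_1 are all 1, so H_0 = Z.
  H_1: rank ker ∂_1 − rank ∂_2 = (27 − 8) − 18 = 1, and ∂_2 has invariant factor 2 > 1, so H_1 = Z ⊕ Z/2.
  H_2: rank ker ∂_2 − rank ∂_3 = (18 − 18) − 0 = 0, and there is no ∂_3, so H_2 = 0.

As a check, the Euler characteristic is 9 − 27 + 18 = 0, which agrees with 1 − 1 + 0 = 0.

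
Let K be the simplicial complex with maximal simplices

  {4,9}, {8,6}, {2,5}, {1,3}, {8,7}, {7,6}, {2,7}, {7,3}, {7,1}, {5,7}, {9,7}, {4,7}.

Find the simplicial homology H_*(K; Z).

Order the vertices as 1 < 2 < 3 < 4 < 5 < 6 < 7 < 8 < 9. Listing each simplex with vertices in this order, K has dimension 1 with simplices:

  0-simplices (9): [1], [2], [3], [4], [5], [6], [7], [8], [9]
  1-simplices (12): [1,3], [1,7], [2,5], [2,7], [3,7], [4,7], [4,9], [5,7], [6,7], [6,8], [7,8], [7,9]

so the chain groups are C_0 ≅ Z^9, C_1 ≅ Z^12.

Boundary ∂_1: C_1 → C_0 is given by ∂[p,q] = [q] − [p]. For instance
  ∂[1,7] = [7] − [1].
As a 9×12 matrix over Z this has rank 8, with invariant factors (1,1,1,1,1,1,1,1).

Reading off H_k = ker ∂_k / im ∂_{k+1}:

  H_0: rank C_0 − rank ∂_1 = 9 − 8 = 1, and the invariant factors of ∂_1 are all 1, so H_0 = Z.
  H_1: rank ker ∂_1 − rank ∂_2 = (12 − 8) − 0 = 4, and there is no ∂_2, so H_1 = Z^4.

As a check, the Euler characteristic is 9 − 12 = -3, which agrees with 1 − 4 = -3.

H_0 ≅ Z,  H_1 ≅ Z^4.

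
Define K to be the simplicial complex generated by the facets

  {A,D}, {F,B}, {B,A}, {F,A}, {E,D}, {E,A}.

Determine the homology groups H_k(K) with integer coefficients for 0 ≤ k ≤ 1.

H_0 ≅ Z,  H_1 ≅ Z^2.

Take the total order A < B < D < E < F on the vertex set. Then K (dimension 1) consists of the simplices:

  0-simplices (5): A, B, D, E, F
  1-simplices (6): AB, AD, AE, AF, BF, DE

giving chain groups C_0 ≅ Z^5, C_1 ≅ Z^6.

The boundary map ∂_1: C_1 → C_0 sends each edge [p,q] (with p < q) to q − p. For instance
  ∂AE = E − A.
The resulting 5×6 matrix has rank 4, and its Smith normal form has invariant factors (1,1,1,1).

From H_k ≅ ker(∂_k) / im(∂_{k+1}) we obtain:

  H_0: rank C_0 − rank ∂_1 = 5 − 4 = 1, and the invariant factors of ∂_1 are all 1, so H_0 ≅ Z.
  H_1: rank ker ∂_1 − rank ∂_2 = (6 − 4) − 0 = 2, and there is no ∂_2, so H_1 ≅ Z^2.

(K is a triangulation of a wedge of 2 circles.)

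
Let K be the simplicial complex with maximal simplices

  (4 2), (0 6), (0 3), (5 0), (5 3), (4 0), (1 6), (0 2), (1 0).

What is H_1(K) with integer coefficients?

Fix the vertex order 0 < 1 < 2 < 3 < 4 < 5 < 6 and write every simplex with vertices in increasing order. Then dim K = 1 and the simplices of K are:

  0-simplices (7): [0], [1], [2], [3], [4], [5], [6]
  1-simplices (9): [0,1], [0,2], [0,3], [0,4], [0,5], [0,6], [1,6], [2,4], [3,5]

giving chain groups C_0 ≅ Z^7, C_1 ≅ Z^9.

Boundary ∂_1: C_1 → C_0 sends each edge [p,q] (with p < q) to q − p.
The 7×9 boundary matrix has rank 6 and Smith normal form diag(1,1,1,1,1,1).

Computing H_k = (kernel of ∂_k) / (image of ∂_{k+1}):

  H_1: rank ker ∂_1 − rank ∂_2 = (9 − 6) − 0 = 3, and there is no ∂_2, so H_1 ≅ Z^3.

H_1 = Z^3.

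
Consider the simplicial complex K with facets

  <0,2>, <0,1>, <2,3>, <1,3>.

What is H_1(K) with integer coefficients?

We work with the vertex ordering 0 < 1 < 2 < 3. The simplices of K, each written with vertices in increasing order, are:

  0-simplices (4): [0], [1], [2], [3]
  1-simplices (4): [0,1], [0,2], [1,3], [2,3]

giving chain groups C_0 ≅ Z^4, C_1 ≅ Z^4.

∂_1: C_1 → C_0 maps an edge to its endpoints' difference, ∂[p,q] = q − p.
The 4×4 boundary matrix has rank 3 and Smith normal form diag(1,1,1).

From H_k ≅ ker(∂_k) / im(∂_{k+1}) we obtain:

  H_1: rank ker ∂_1 − rank ∂_2 = (4 − 3) − 0 = 1, and there is no ∂_2, so H_1 ≅ Z.

(K is a triangulation of the circle S^1.)

H_1 ≅ Z.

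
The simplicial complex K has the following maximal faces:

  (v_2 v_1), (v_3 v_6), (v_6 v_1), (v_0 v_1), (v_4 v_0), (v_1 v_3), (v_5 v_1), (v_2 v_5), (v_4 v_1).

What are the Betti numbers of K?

b_0 = 1, b_1 = 3.

Take the total order v_0 < v_1 < v_2 < v_3 < v_4 < v_5 < v_6 on the vertex set. Then K (dimension 1) consists of the simplices:

  0-simplices (7): [v_0], [v_1], [v_2], [v_3], [v_4], [v_5], [v_6]
  1-simplices (9): [v_0,v_1], [v_0,v_4], [v_1,v_2], [v_1,v_3], [v_1,v_4], [v_1,v_5], [v_1,v_6], [v_2,v_5], [v_3,v_6]

so the chain groups are C_0 ≅ Z^7, C_1 ≅ Z^9.

The boundary map ∂_1: C_1 → C_0 maps an edge to its endpoints' difference, ∂[p,q] = q − p. For instance
  ∂[v_1,v_2] = [v_2] − [v_1].
This gives a 7×9 integer matrix of rank 6; reducing to Smith normal form yields diagonal entries (1,1,1,1,1,1).

Computing H_k = (kernel of ∂_k) / (image of ∂_{k+1}):

  H_0: rank C_0 − rank ∂_1 = 7 − 6 = 1, and the invariant factors of ∂_1 are all 1, so H_0 ≅ Z.
  H_1: rank ker ∂_1 − rank ∂_2 = (9 − 6) − 0 = 3, and there is no ∂_2, so H_1 ≅ Z^3.

Hence the Betti numbers are b_0 = 1, b_1 = 3.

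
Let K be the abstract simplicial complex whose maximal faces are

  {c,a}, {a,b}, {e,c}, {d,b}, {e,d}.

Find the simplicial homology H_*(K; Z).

H_0 ≅ Z,  H_1 ≅ Z.

We work with the vertex ordering a < b < c < d < e. The simplices of K, each written with vertices in increasing order, are:

  0-simplices (5): a, b, c, d, e
  1-simplices (5): ab, ac, bd, ce, de

so the chain groups are C_0 ≅ Z^5, C_1 ≅ Z^5.

∂_1: C_1 → C_0 is given by ∂[p,q] = [q] − [p]. For instance
  ∂bd = d − b.
The resulting 5×5 matrix has rank 4, and its Smith normal form has invariant factors (1,1,1,1).

Reading off H_k = ker ∂_k / im ∂_{k+1}:

  H_0: rank C_0 − rank ∂_1 = 5 − 4 = 1, and the invariant factors of ∂_1 are all 1, so H_0 ≅ Z.
  H_1: rank ker ∂_1 − rank ∂_2 = (5 − 4) − 0 = 1, and there is no ∂_2, so H_1 ≅ Z.

As a check, the Euler characteristic is 5 − 5 = 0, which agrees with 1 − 1 = 0.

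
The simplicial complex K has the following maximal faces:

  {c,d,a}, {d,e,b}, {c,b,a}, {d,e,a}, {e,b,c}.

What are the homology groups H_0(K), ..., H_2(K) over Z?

H_0 = Z,  H_1 = Z,  H_2 = 0.

K has 5 vertices, 10 edges, 5 triangles.
rank ∂_0 = 0, rank ∂_1 = 4 ⇒ b_0 = 5 − 0 − 4 = 1; all invariant factors of ∂_1 are 1 so no torsion. So H_0 ≅ Z.
rank ∂_1 = 4, rank ∂_2 = 5 ⇒ b_1 = 10 − 4 − 5 = 1; all invariant factors of ∂_2 are 1 so no torsion. So H_1 ≅ Z.
rank ∂_2 = 5, rank ∂_3 = 0 ⇒ b_2 = 5 − 5 − 0 = 0. So H_2 ≅ 0.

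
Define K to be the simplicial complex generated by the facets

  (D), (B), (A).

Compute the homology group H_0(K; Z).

Take the total order A < B < D on the vertex set. Then K (dimension 0) consists of the simplices:

  0-simplices (3): A, B, D

Hence C_0 ≅ Z^3.

From H_k ≅ ker(∂_k) / im(∂_{k+1}) we obtain:

  H_0: rank C_0 − rank ∂_1 = 3 − 0 = 3, and there is no ∂_1, so H_0 ≅ Z^3.

H_0 = Z^3.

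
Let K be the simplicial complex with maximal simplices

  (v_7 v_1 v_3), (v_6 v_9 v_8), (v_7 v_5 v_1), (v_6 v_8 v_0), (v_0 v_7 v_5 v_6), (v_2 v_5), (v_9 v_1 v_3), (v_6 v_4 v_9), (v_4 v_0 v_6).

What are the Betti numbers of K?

b_0 = 1, b_1 = 1, b_2 = 0, b_3 = 0.

Fix the vertex order v_0 < v_1 < v_2 < v_3 < v_4 < v_5 < v_6 < v_7 < v_8 < v_9 and write every simplex with vertices in increasing order. Then dim K = 3 and the simplices of K are:

  0-simplices (10): [v_0], [v_1], [v_2], [v_3], [v_4], [v_5], [v_6], [v_7], [v_8], [v_9]
  1-simplices (20): (20 of them)
  2-simplices (11): (11 of them)
  3-simplices (1): [v_0,v_5,v_6,v_7]

Hence C_0 ≅ Z^10, C_1 ≅ Z^20, C_2 ≅ Z^11, C_3 ≅ Z^1.

∂_1: C_1 → C_0 maps an edge to its endpoints' difference, ∂[p,q] = q − p.
The resulting 10×20 matrix has rank 9, and its Smith normal form has invariant factors (1,1,1,1,1,1,1,1,1).

Boundary ∂_2: C_2 → C_1 acts by ∂[p,q,r] = [q,r] − [p,r] + [p,q]. For instance
  ∂[v_1,v_3,v_7] = [v_3,v_7] − [v_1,v_7] + [v_1,v_3],
  ∂[v_0,v_5,v_6] = [v_5,v_6] − [v_0,v_6] + [v_0,v_5].
As a 20×11 matrix over Z this has rank 10, with invariant factors (1,1,1,1,1,1,1,1,1,1).

∂_3: C_3 → C_2 sends each 3-simplex σ to the alternating sum Σ_i (−1)^i (σ with its i-th vertex removed). For instance
  ∂[v_0,v_5,v_6,v_7] = [v_5,v_6,v_7] − [v_0,v_6,v_7] + [v_0,v_5,v_7] − [v_0,v_5,v_6].
The 11×1 boundary matrix has rank 1 and Smith normal form diag(1).

Now H_k = ker ∂_k / im ∂_{k+1}, so:

  H_0: rank C_0 − rank ∂_1 = 10 − 9 = 1, and the invariant factors of ∂_1 are all 1, so H_0 = Z.
  H_1: rank ker ∂_1 − rank ∂_2 = (20 − 9) − 10 = 1, and the invariant factors of ∂_2 are all 1, so H_1 = Z.
  H_2: rank ker ∂_2 − rank ∂_3 = (11 − 10) − 1 = 0, and the invariant factors of ∂_3 are all 1, so H_2 = 0.
  H_3: rank ker ∂_3 − rank ∂_4 = (1 − 1) − 0 = 0, and there is no ∂_4, so H_3 = 0.

Hence the Betti numbers are b_0 = 1, b_1 = 1, b_2 = 0, b_3 = 0.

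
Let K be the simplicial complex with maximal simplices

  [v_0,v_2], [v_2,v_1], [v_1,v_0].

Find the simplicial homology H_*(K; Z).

Fix the vertex order v_0 < v_1 < v_2 and write every simplex with vertices in increasing order. Then dim K = 1 and the simplices of K are:

  0-simplices (3): [v_0], [v_1], [v_2]
  1-simplices (3): [v_0,v_1], [v_0,v_2], [v_1,v_2]

giving chain groups C_0 ≅ Z^3, C_1 ≅ Z^3.

Boundary ∂_1: C_1 → C_0 is given by ∂[p,q] = [q] − [p]. For instance
  ∂[v_0,v_2] = [v_2] − [v_0].
As a 3×3 matrix over Z this has rank 2, with invariant factors (1,1).

Reading off H_k = ker ∂_k / im ∂_{k+1}:

  H_0: rank C_0 − rank ∂_1 = 3 − 2 = 1, and the invariant factors of ∂_1 are all 1, so H_0 = Z.
  H_1: rank ker ∂_1 − rank ∂_2 = (3 − 2) − 0 = 1, and there is no ∂_2, so H_1 = Z.

As a check, the Euler characteristic is 3 − 3 = 0, which agrees with 1 − 1 = 0.

H_0 = Z,  H_1 = Z.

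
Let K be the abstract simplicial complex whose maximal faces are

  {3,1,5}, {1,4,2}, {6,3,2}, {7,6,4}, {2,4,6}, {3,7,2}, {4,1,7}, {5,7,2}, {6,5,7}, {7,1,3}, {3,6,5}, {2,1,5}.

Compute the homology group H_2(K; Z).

H_2 ≅ 0.

Fix the vertex order 1 < 2 < 3 < 4 < 5 < 6 < 7 and write every simplex with vertices in increasing order. Then dim K = 2 and the simplices of K are:

  0-simplices (7): [1], [2], [3], [4], [5], [6], [7]
  1-simplices (18): [1,2], [1,3], [1,4], [1,5], [1,7], [2,3], [2,4], [2,5], [2,6], [2,7], [3,5], [3,6], [3,7], [4,6], [4,7], [5,6], [5,7], [6,7]
  2-simplices (12): [1,2,4], [1,2,5], [1,3,5], [1,3,7], [1,4,7], [2,3,6], [2,3,7], [2,4,6], [2,5,7], [3,5,6], [4,6,7], [5,6,7]

so the chain groups are C_0 ≅ Z^7, C_1 ≅ Z^18, C_2 ≅ Z^12.

The boundary map ∂_1: C_1 → C_0 maps an edge to its endpoints' difference, ∂[p,q] = q − p.
The resulting 7×18 matrix has rank 6, and its Smith normal form has invariant factors (1,1,1,1,1,1).

Boundary ∂_2: C_2 → C_1 maps a triangle to the signed sum of its edges. For instance
  ∂[1,2,5] = [2,5] − [1,5] + [1,2],
  ∂[2,5,7] = [5,7] − [2,7] + [2,5].
The 18×12 boundary matrix has rank 12 and Smith normal form diag(1,1,1,1,1,1,1,1,1,1,1,2).

From H_k ≅ ker(∂_k) / im(∂_{k+1}) we obtain:

  H_2: rank ker ∂_2 − rank ∂_3 = (12 − 12) − 0 = 0, and there is no ∂_3, so H_2 ≅ 0.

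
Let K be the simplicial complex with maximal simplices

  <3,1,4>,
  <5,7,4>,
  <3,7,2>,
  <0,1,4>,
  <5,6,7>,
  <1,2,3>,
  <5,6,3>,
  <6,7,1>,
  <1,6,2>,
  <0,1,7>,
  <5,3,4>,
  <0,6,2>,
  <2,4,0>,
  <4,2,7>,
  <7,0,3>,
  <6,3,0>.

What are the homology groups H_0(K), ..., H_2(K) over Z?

Fix the vertex order 0 < 1 < 2 < 3 < 4 < 5 < 6 < 7 and write every simplex with vertices in increasing order. Then dim K = 2 and the simplices of K are:

  0-simplices (8): [0], [1], [2], [3], [4], [5], [6], [7]
  1-simplices (24): (24 of them)
  2-simplices (16): [0,1,4], [0,1,7], [0,2,4], [0,2,6], [0,3,6], [0,3,7], [1,2,3], [1,2,6], [1,3,4], [1,6,7], [2,3,7], [2,4,7], [3,4,5], [3,5,6], [4,5,7], [5,6,7]

giving chain groups C_0 ≅ Z^8, C_1 ≅ Z^24, C_2 ≅ Z^16.

∂_1: C_1 → C_0 is given by ∂[p,q] = [q] − [p].
This gives a 8×24 integer matrix of rank 7; reducing to Smith normal form yields diagonal entries (1,1,1,1,1,1,1).

∂_2: C_2 → C_1 maps a triangle to the signed sum of its edges. For instance
  ∂[2,3,7] = [3,7] − [2,7] + [2,3],
  ∂[1,6,7] = [6,7] − [1,7] + [1,6].
The resulting 24×16 matrix has rank 15, and its Smith normal form has invariant factors (1,1,1,1,1,1,1,1,1,1,1,1,1,1,1).

Computing H_k = (kernel of ∂_k) / (image of ∂_{k+1}):

  H_0: rank C_0 − rank ∂_1 = 8 − 7 = 1, and the invariant factors of ∂_1 are all 1, so H_0 ≅ Z.
  H_1: rank ker ∂_1 − rank ∂_2 = (24 − 7) − 15 = 2, and the invariant factors of ∂_2 are all 1, so H_1 ≅ Z^2.
  H_2: rank ker ∂_2 − rank ∂_3 = (16 − 15) − 0 = 1, and there is no ∂_3, so H_2 ≅ Z.

(K is a triangulation of the torus T^2.)

H_0 ≅ Z,  H_1 ≅ Z^2,  H_2 ≅ Z.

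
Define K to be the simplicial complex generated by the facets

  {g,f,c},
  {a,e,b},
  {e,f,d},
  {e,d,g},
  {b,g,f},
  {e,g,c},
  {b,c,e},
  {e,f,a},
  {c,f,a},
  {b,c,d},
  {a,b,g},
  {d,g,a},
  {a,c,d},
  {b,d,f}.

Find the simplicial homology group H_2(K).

H_2 ≅ Z.

Fix the vertex order a < b < c < d < e < f < g and write every simplex with vertices in increasing order. Then dim K = 2 and the simplices of K are:

  0-simplices (7): a, b, c, d, e, f, g
  1-simplices (21): ab, ac, ad, ae, af, ag, bc, bd, be, bf, bg, cd, ce, cf, cg, de, df, dg, ef, eg, fg
  2-simplices (14): abe, abg, acd, acf, adg, aef, bcd, bce, bdf, bfg, ceg, cfg, def, deg

giving chain groups C_0 ≅ Z^7, C_1 ≅ Z^21, C_2 ≅ Z^14.

∂_1: C_1 → C_0 is given by ∂[p,q] = [q] − [p].
The 7×21 boundary matrix has rank 6 and Smith normal form diag(1,1,1,1,1,1).

Boundary ∂_2: C_2 → C_1 sends each 2-simplex [p,q,r] to [q,r] − [p,r] + [p,q]. For instance
  ∂bdf = df − bf + bd,
  ∂ceg = eg − cg + ce.
This gives a 21×14 integer matrix of rank 13; reducing to Smith normal form yields diagonal entries (1,1,1,1,1,1,1,1,1,1,1,1,1).

From H_k ≅ ker(∂_k) / im(∂_{k+1}) we obtain:

  H_2: rank ker ∂_2 − rank ∂_3 = (14 − 13) − 0 = 1, and there is no ∂_3, so H_2 = Z.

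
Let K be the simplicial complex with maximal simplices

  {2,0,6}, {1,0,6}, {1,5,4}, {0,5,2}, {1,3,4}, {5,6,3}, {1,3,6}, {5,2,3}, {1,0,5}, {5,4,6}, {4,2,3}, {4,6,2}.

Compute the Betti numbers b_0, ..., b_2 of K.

b_0 = 1, b_1 = 0, b_2 = 0.

K has 7 vertices, 18 edges, 12 triangles.
rank ∂_0 = 0, rank ∂_1 = 6 ⇒ b_0 = 7 − 0 − 6 = 1; all invariant factors of ∂_1 are 1 so no torsion. So H_0 ≅ Z.
rank ∂_1 = 6, rank ∂_2 = 12 ⇒ b_1 = 18 − 6 − 12 = 0; ∂_2 has invariant factor(s) [2] giving torsion. So H_1 ≅ Z/2.
rank ∂_2 = 12, rank ∂_3 = 0 ⇒ b_2 = 12 − 12 − 0 = 0. So H_2 ≅ 0.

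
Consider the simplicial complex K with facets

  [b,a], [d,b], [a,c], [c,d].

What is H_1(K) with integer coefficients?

Order the vertices as a < b < c < d. Listing each simplex with vertices in this order, K has dimension 1 with simplices:

  0-simplices (4): a, b, c, d
  1-simplices (4): ab, ac, bd, cd

giving chain groups C_0 ≅ Z^4, C_1 ≅ Z^4.

∂_1: C_1 → C_0 is given by ∂[p,q] = [q] − [p]. For instance
  ∂ab = b − a.
As a 4×4 matrix over Z this has rank 3, with invariant factors (1,1,1).

Reading off H_k = ker ∂_k / im ∂_{k+1}:

  H_1: rank ker ∂_1 − rank ∂_2 = (4 − 3) − 0 = 1, and there is no ∂_2, so H_1 = Z.

(K is a triangulation of the circle S^1.)

H_1 = Z.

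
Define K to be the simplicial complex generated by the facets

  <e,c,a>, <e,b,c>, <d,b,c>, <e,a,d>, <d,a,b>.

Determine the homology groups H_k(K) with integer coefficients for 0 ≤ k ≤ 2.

Take the total order a < b < c < d < e on the vertex set. Then K (dimension 2) consists of the simplices:

  0-simplices (5): a, b, c, d, e
  1-simplices (10): ab, ac, ad, ae, bc, bd, be, cd, ce, de
  2-simplices (5): abd, ace, ade, bcd, bce

so the chain groups are C_0 ≅ Z^5, C_1 ≅ Z^10, C_2 ≅ Z^5.

∂_1: C_1 → C_0 maps an edge to its endpoints' difference, ∂[p,q] = q − p. For instance
  ∂cd = d − c.
The 5×10 boundary matrix has rank 4 and Smith normal form diag(1,1,1,1).

∂_2: C_2 → C_1 sends each 2-simplex [p,q,r] to [q,r] − [p,r] + [p,q]. For instance
  ∂abd = bd − ad + ab,
  ∂bce = ce − be + bc.
As a 10×5 matrix over Z this has rank 5, with invariant factors (1,1,1,1,1).

From H_k ≅ ker(∂_k) / im(∂_{k+1}) we obtain:

  H_0: rank C_0 − rank ∂_1 = 5 − 4 = 1, and the invariant factors of ∂_1 are all 1, so H_0 = Z.
  H_1: rank ker ∂_1 − rank ∂_2 = (10 − 4) − 5 = 1, and the invariant factors of ∂_2 are all 1, so H_1 = Z.
  H_2: rank ker ∂_2 − rank ∂_3 = (5 − 5) − 0 = 0, and there is no ∂_3, so H_2 = 0.

As a check, the Euler characteristic is 5 − 10 + 5 = 0, which agrees with 1 − 1 + 0 = 0.
(K is a triangulation of the Möbius band.)

H_0 = Z,  H_1 = Z,  H_2 = 0.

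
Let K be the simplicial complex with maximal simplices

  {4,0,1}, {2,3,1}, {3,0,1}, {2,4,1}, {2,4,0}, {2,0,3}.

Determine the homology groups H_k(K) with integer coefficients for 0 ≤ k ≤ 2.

H_0 = Z,  H_1 = 0,  H_2 = Z.

Fix the vertex order 0 < 1 < 2 < 3 < 4 and write every simplex with vertices in increasing order. Then dim K = 2 and the simplices of K are:

  0-simplices (5): [0], [1], [2], [3], [4]
  1-simplices (9): [0,1], [0,2], [0,3], [0,4], [1,2], [1,3], [1,4], [2,3], [2,4]
  2-simplices (6): [0,1,3], [0,1,4], [0,2,3], [0,2,4], [1,2,3], [1,2,4]

Hence C_0 ≅ Z^5, C_1 ≅ Z^9, C_2 ≅ Z^6.

∂_1: C_1 → C_0 is given by ∂[p,q] = [q] − [p].
The resulting 5×9 matrix has rank 4, and its Smith normal form has invariant factors (1,1,1,1).

Boundary ∂_2: C_2 → C_1 acts by ∂[p,q,r] = [q,r] − [p,r] + [p,q]. For instance
  ∂[0,1,4] = [1,4] − [0,4] + [0,1],
  ∂[0,2,3] = [2,3] − [0,3] + [0,2].
As a 9×6 matrix over Z this has rank 5, with invariant factors (1,1,1,1,1).

From H_k ≅ ker(∂_k) / im(∂_{k+1}) we obtain:

  H_0: rank C_0 − rank ∂_1 = 5 − 4 = 1, and the invariant factors of ∂_1 are all 1, so H_0 ≅ Z.
  H_1: rank ker ∂_1 − rank ∂_2 = (9 − 4) − 5 = 0, and the invariant factors of ∂_2 are all 1, so H_1 ≅ 0.
  H_2: rank ker ∂_2 − rank ∂_3 = (6 − 5) − 0 = 1, and there is no ∂_3, so H_2 ≅ Z.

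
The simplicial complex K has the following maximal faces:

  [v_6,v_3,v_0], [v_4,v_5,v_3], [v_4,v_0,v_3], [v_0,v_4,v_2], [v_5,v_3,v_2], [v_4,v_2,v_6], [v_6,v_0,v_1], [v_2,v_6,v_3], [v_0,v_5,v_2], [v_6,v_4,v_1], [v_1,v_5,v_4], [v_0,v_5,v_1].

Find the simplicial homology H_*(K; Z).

H_0 = Z,  H_1 = Z/2,  H_2 = 0.

Take the total order v_0 < v_1 < v_2 < v_3 < v_4 < v_5 < v_6 on the vertex set. Then K (dimension 2) consists of the simplices:

  0-simplices (7): [v_0], [v_1], [v_2], [v_3], [v_4], [v_5], [v_6]
  1-simplices (18): (18 of them)
  2-simplices (12): (12 of them)

Hence C_0 ≅ Z^7, C_1 ≅ Z^18, C_2 ≅ Z^12.

∂_1: C_1 → C_0 is given by ∂[p,q] = [q] − [p]. For instance
  ∂[v_0,v_5] = [v_5] − [v_0].
As a 7×18 matrix over Z this has rank 6, with invariant factors (1,1,1,1,1,1).

Boundary ∂_2: C_2 → C_1 acts by ∂[p,q,r] = [q,r] − [p,r] + [p,q]. For instance
  ∂[v_0,v_3,v_6] = [v_3,v_6] − [v_0,v_6] + [v_0,v_3],
  ∂[v_1,v_4,v_6] = [v_4,v_6] − [v_1,v_6] + [v_1,v_4].
As a 18×12 matrix over Z this has rank 12, with invariant factors (1,1,1,1,1,1,1,1,1,1,1,2).

Reading off H_k = ker ∂_k / im ∂_{k+1}:

  H_0: rank C_0 − rank ∂_1 = 7 − 6 = 1, and the invariant factors of ∂_1 are all 1, so H_0 ≅ Z.
  H_1: rank ker ∂_1 − rank ∂_2 = (18 − 6) − 12 = 0, and ∂_2 has invariant factor 2 > 1, so H_1 ≅ Z/2.
  H_2: rank ker ∂_2 − rank ∂_3 = (12 − 12) − 0 = 0, and there is no ∂_3, so H_2 ≅ 0.

(K is a triangulation of the real projective plane RP^2.)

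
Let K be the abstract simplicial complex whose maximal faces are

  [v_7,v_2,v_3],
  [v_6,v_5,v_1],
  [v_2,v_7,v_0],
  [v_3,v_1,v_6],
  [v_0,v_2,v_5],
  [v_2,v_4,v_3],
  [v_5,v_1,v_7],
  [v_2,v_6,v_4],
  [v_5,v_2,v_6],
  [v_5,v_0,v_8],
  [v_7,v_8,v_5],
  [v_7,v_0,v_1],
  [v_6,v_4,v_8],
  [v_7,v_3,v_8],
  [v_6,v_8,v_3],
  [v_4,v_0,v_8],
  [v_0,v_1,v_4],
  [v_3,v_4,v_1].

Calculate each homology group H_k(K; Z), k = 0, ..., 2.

H_0 ≅ Z,  H_1 ≅ Z ⊕ Z/2Z,  H_2 = 0.

Take the total order v_0 < v_1 < v_2 < v_3 < v_4 < v_5 < v_6 < v_7 < v_8 on the vertex set. Then K (dimension 2) consists of the simplices:

  0-simplices (9): [v_0], [v_1], [v_2], [v_3], [v_4], [v_5], [v_6], [v_7], [v_8]
  1-simplices (27): (27 of them)
  2-simplices (18): (18 of them)

giving chain groups C_0 ≅ Z^9, C_1 ≅ Z^27, C_2 ≅ Z^18.

∂_1: C_1 → C_0 is given by ∂[p,q] = [q] − [p]. For instance
  ∂[v_1,v_3] = [v_3] − [v_1].
The resulting 9×27 matrix has rank 8, and its Smith normal form has invariant factors (1,1,1,1,1,1,1,1).

The boundary map ∂_2: C_2 → C_1 acts by ∂[p,q,r] = [q,r] − [p,r] + [p,q]. For instance
  ∂[v_1,v_3,v_4] = [v_3,v_4] − [v_1,v_4] + [v_1,v_3],
  ∂[v_1,v_3,v_6] = [v_3,v_6] − [v_1,v_6] + [v_1,v_3].
The resulting 27×18 matrix has rank 18, and its Smith normal form has invariant factors (1,1,1,1,1,1,1,1,1,1,1,1,1,1,1,1,1,2).

Computing H_k = (kernel of ∂_k) / (image of ∂_{k+1}):

  H_0: rank C_0 − rank ∂_1 = 9 − 8 = 1, and the invariant factors of ∂_1 are all 1, so H_0 = Z.
  H_1: rank ker ∂_1 − rank ∂_2 = (27 − 8) − 18 = 1, and ∂_2 has invariant factor 2 > 1, so H_1 = Z ⊕ Z/2Z.
  H_2: rank ker ∂_2 − rank ∂_3 = (18 − 18) − 0 = 0, and there is no ∂_3, so H_2 = 0.

As a check, the Euler characteristic is 9 − 27 + 18 = 0, which agrees with 1 − 1 + 0 = 0.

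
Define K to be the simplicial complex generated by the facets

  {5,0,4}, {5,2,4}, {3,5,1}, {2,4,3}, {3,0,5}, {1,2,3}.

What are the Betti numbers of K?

b_0 = 1, b_1 = 1, b_2 = 0.

We work with the vertex ordering 0 < 1 < 2 < 3 < 4 < 5. The simplices of K, each written with vertices in increasing order, are:

  0-simplices (6): [0], [1], [2], [3], [4], [5]
  1-simplices (12): [0,3], [0,4], [0,5], [1,2], [1,3], [1,5], [2,3], [2,4], [2,5], [3,4], [3,5], [4,5]
  2-simplices (6): [0,3,5], [0,4,5], [1,2,3], [1,3,5], [2,3,4], [2,4,5]

so the chain groups are C_0 ≅ Z^6, C_1 ≅ Z^12, C_2 ≅ Z^6.

∂_1: C_1 → C_0 is given by ∂[p,q] = [q] − [p].
The 6×12 boundary matrix has rank 5 and Smith normal form diag(1,1,1,1,1).

The boundary map ∂_2: C_2 → C_1 acts by ∂[p,q,r] = [q,r] − [p,r] + [p,q]. For instance
  ∂[0,4,5] = [4,5] − [0,5] + [0,4],
  ∂[2,4,5] = [4,5] − [2,5] + [2,4].
The resulting 12×6 matrix has rank 6, and its Smith normal form has invariant factors (1,1,1,1,1,1).

Reading off H_k = ker ∂_k / im ∂_{k+1}:

  H_0: rank C_0 − rank ∂_1 = 6 − 5 = 1, and the invariant factors of ∂_1 are all 1, so H_0 ≅ Z.
  H_1: rank ker ∂_1 − rank ∂_2 = (12 − 5) − 6 = 1, and the invariant factors of ∂_2 are all 1, so H_1 ≅ Z.
  H_2: rank ker ∂_2 − rank ∂_3 = (6 − 6) − 0 = 0, and there is no ∂_3, so H_2 ≅ 0.

Hence the Betti numbers are b_0 = 1, b_1 = 1, b_2 = 0.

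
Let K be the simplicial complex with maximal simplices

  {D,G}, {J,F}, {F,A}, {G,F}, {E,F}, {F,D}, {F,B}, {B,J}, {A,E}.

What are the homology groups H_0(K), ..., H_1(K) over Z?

Order the vertices as A < B < D < E < F < G < J. Listing each simplex with vertices in this order, K has dimension 1 with simplices:

  0-simplices (7): A, B, D, E, F, G, J
  1-simplices (9): AE, AF, BF, BJ, DF, DG, EF, FG, FJ

so the chain groups are C_0 ≅ Z^7, C_1 ≅ Z^9.

∂_1: C_1 → C_0 sends each edge [p,q] (with p < q) to q − p. For instance
  ∂EF = F − E.
As a 7×9 matrix over Z this has rank 6, with invariant factors (1,1,1,1,1,1).

From H_k ≅ ker(∂_k) / im(∂_{k+1}) we obtain:

  H_0: rank C_0 − rank ∂_1 = 7 − 6 = 1, and the invariant factors of ∂_1 are all 1, so H_0 = Z.
  H_1: rank ker ∂_1 − rank ∂_2 = (9 − 6) − 0 = 3, and there is no ∂_2, so H_1 = Z^3.

(K is a triangulation of a wedge of 3 circles.)

H_0 ≅ Z,  H_1 ≅ Z^3.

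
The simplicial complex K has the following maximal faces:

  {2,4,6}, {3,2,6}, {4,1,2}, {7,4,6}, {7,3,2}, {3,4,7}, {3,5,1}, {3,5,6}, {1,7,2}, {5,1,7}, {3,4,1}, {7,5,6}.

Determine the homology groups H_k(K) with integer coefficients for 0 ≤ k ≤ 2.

H_0 = Z,  H_1 = Z_2,  H_2 = 0.

Fix the vertex order 1 < 2 < 3 < 4 < 5 < 6 < 7 and write every simplex with vertices in increasing order. Then dim K = 2 and the simplices of K are:

  0-simplices (7): [1], [2], [3], [4], [5], [6], [7]
  1-simplices (18): [1,2], [1,3], [1,4], [1,5], [1,7], [2,3], [2,4], [2,6], [2,7], [3,4], [3,5], [3,6], [3,7], [4,6], [4,7], [5,6], [5,7], [6,7]
  2-simplices (12): [1,2,4], [1,2,7], [1,3,4], [1,3,5], [1,5,7], [2,3,6], [2,3,7], [2,4,6], [3,4,7], [3,5,6], [4,6,7], [5,6,7]

Hence C_0 ≅ Z^7, C_1 ≅ Z^18, C_2 ≅ Z^12.

Boundary ∂_1: C_1 → C_0 sends each edge [p,q] (with p < q) to q − p. For instance
  ∂[5,7] = [7] − [5].
The resulting 7×18 matrix has rank 6, and its Smith normal form has invariant factors (1,1,1,1,1,1).

∂_2: C_2 → C_1 sends each 2-simplex [p,q,r] to [q,r] − [p,r] + [p,q]. For instance
  ∂[1,3,5] = [3,5] − [1,5] + [1,3],
  ∂[3,5,6] = [5,6] − [3,6] + [3,5].
The resulting 18×12 matrix has rank 12, and its Smith normal form has invariant factors (1,1,1,1,1,1,1,1,1,1,1,2).

Now H_k = ker ∂_k / im ∂_{k+1}, so:

  H_0: rank C_0 − rank ∂_1 = 7 − 6 = 1, and the invariant factors of ∂_1 are all 1, so H_0 ≅ Z.
  H_1: rank ker ∂_1 − rank ∂_2 = (18 − 6) − 12 = 0, and ∂_2 has invariant factor 2 > 1, so H_1 ≅ Z_2.
  H_2: rank ker ∂_2 − rank ∂_3 = (12 − 12) − 0 = 0, and there is no ∂_3, so H_2 ≅ 0.

As a check, the Euler characteristic is 7 − 18 + 12 = 1, which agrees with 1 − 0 + 0 = 1.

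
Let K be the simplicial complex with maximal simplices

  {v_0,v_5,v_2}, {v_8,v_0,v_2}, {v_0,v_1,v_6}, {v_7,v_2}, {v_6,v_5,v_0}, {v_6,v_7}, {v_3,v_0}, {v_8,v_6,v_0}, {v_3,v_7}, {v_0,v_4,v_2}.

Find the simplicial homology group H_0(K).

H_0 ≅ Z.

Fix the vertex order v_0 < v_1 < v_2 < v_3 < v_4 < v_5 < v_6 < v_7 < v_8 and write every simplex with vertices in increasing order. Then dim K = 2 and the simplices of K are:

  0-simplices (9): [v_0], [v_1], [v_2], [v_3], [v_4], [v_5], [v_6], [v_7], [v_8]
  1-simplices (16): (16 of them)
  2-simplices (6): [v_0,v_1,v_6], [v_0,v_2,v_4], [v_0,v_2,v_5], [v_0,v_2,v_8], [v_0,v_5,v_6], [v_0,v_6,v_8]

giving chain groups C_0 ≅ Z^9, C_1 ≅ Z^16, C_2 ≅ Z^6.

Boundary ∂_1: C_1 → C_0 maps an edge to its endpoints' difference, ∂[p,q] = q − p.
This gives a 9×16 integer matrix of rank 8; reducing to Smith normal form yields diagonal entries (1,1,1,1,1,1,1,1).

∂_2: C_2 → C_1 acts by ∂[p,q,r] = [q,r] − [p,r] + [p,q]. For instance
  ∂[v_0,v_2,v_8] = [v_2,v_8] − [v_0,v_8] + [v_0,v_2],
  ∂[v_0,v_6,v_8] = [v_6,v_8] − [v_0,v_8] + [v_0,v_6].
This gives a 16×6 integer matrix of rank 6; reducing to Smith normal form yields diagonal entries (1,1,1,1,1,1).

Computing H_k = (kernel of ∂_k) / (image of ∂_{k+1}):

  H_0: rank C_0 − rank ∂_1 = 9 − 8 = 1, and the invariant factors of ∂_1 are all 1, so H_0 = Z.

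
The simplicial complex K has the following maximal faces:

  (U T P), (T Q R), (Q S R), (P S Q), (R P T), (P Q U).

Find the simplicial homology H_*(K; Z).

Take the total order P < Q < R < S < T < U on the vertex set. Then K (dimension 2) consists of the simplices:

  0-simplices (6): P, Q, R, S, T, U
  1-simplices (12): PQ, PR, PS, PT, PU, QR, QS, QT, QU, RS, RT, TU
  2-simplices (6): PQS, PQU, PRT, PTU, QRS, QRT

giving chain groups C_0 ≅ Z^6, C_1 ≅ Z^12, C_2 ≅ Z^6.

∂_1: C_1 → C_0 is given by ∂[p,q] = [q] − [p]. For instance
  ∂PT = T − P.
This gives a 6×12 integer matrix of rank 5; reducing to Smith normal form yields diagonal entries (1,1,1,1,1).

Boundary ∂_2: C_2 → C_1 sends each 2-simplex [p,q,r] to [q,r] − [p,r] + [p,q]. For instance
  ∂PQU = QU − PU + PQ,
  ∂PQS = QS − PS + PQ.
The 12×6 boundary matrix has rank 6 and Smith normal form diag(1,1,1,1,1,1).

From H_k ≅ ker(∂_k) / im(∂_{k+1}) we obtain:

  H_0: rank C_0 − rank ∂_1 = 6 − 5 = 1, and the invariant factors of ∂_1 are all 1, so H_0 = Z.
  H_1: rank ker ∂_1 − rank ∂_2 = (12 − 5) − 6 = 1, and the invariant factors of ∂_2 are all 1, so H_1 = Z.
  H_2: rank ker ∂_2 − rank ∂_3 = (6 − 6) − 0 = 0, and there is no ∂_3, so H_2 = 0.

As a check, the Euler characteristic is 6 − 12 + 6 = 0, which agrees with 1 − 1 + 0 = 0.

H_0 ≅ Z,  H_1 ≅ Z,  H_2 = 0.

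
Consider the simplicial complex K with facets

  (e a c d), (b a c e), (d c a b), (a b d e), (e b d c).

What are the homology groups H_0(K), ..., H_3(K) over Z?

K has 5 vertices, 10 edges, 10 triangles, 5 3-simplices.
rank ∂_0 = 0, rank ∂_1 = 4 ⇒ b_0 = 5 − 0 − 4 = 1; all invariant factors of ∂_1 are 1 so no torsion. So H_0 ≅ Z.
rank ∂_1 = 4, rank ∂_2 = 6 ⇒ b_1 = 10 − 4 − 6 = 0; all invariant factors of ∂_2 are 1 so no torsion. So H_1 ≅ 0.
rank ∂_2 = 6, rank ∂_3 = 4 ⇒ b_2 = 10 − 6 − 4 = 0; all invariant factors of ∂_3 are 1 so no torsion. So H_2 ≅ 0.
rank ∂_3 = 4, rank ∂_4 = 0 ⇒ b_3 = 5 − 4 − 0 = 1. So H_3 ≅ Z.

H_0 = Z,  H_1 = 0,  H_2 = 0,  H_3 = Z.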